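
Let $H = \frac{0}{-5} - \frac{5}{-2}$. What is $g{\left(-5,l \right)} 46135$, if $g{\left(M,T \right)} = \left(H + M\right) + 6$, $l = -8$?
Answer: $\frac{322945}{2} \approx 1.6147 \cdot 10^{5}$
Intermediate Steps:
$H = \frac{5}{2}$ ($H = 0 \left(- \frac{1}{5}\right) - - \frac{5}{2} = 0 + \frac{5}{2} = \frac{5}{2} \approx 2.5$)
$g{\left(M,T \right)} = \frac{17}{2} + M$ ($g{\left(M,T \right)} = \left(\frac{5}{2} + M\right) + 6 = \frac{17}{2} + M$)
$g{\left(-5,l \right)} 46135 = \left(\frac{17}{2} - 5\right) 46135 = \frac{7}{2} \cdot 46135 = \frac{322945}{2}$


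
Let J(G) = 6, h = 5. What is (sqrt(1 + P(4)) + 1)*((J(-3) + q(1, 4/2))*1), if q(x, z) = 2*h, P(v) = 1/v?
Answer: 16 + 8*sqrt(5) ≈ 33.889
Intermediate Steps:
q(x, z) = 10 (q(x, z) = 2*5 = 10)
(sqrt(1 + P(4)) + 1)*((J(-3) + q(1, 4/2))*1) = (sqrt(1 + 1/4) + 1)*((6 + 10)*1) = (sqrt(1 + 1/4) + 1)*(16*1) = (sqrt(5/4) + 1)*16 = (sqrt(5)/2 + 1)*16 = (1 + sqrt(5)/2)*16 = 16 + 8*sqrt(5)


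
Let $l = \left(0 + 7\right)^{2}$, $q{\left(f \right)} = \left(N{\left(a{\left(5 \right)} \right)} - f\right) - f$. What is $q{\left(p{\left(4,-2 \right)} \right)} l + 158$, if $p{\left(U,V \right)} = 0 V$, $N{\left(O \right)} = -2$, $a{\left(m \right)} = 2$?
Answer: $60$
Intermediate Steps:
$p{\left(U,V \right)} = 0$
$q{\left(f \right)} = -2 - 2 f$ ($q{\left(f \right)} = \left(-2 - f\right) - f = -2 - 2 f$)
$l = 49$ ($l = 7^{2} = 49$)
$q{\left(p{\left(4,-2 \right)} \right)} l + 158 = \left(-2 - 0\right) 49 + 158 = \left(-2 + 0\right) 49 + 158 = \left(-2\right) 49 + 158 = -98 + 158 = 60$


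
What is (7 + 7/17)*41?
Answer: 5166/17 ≈ 303.88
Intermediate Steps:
(7 + 7/17)*41 = (126/17)*41 = 5166/17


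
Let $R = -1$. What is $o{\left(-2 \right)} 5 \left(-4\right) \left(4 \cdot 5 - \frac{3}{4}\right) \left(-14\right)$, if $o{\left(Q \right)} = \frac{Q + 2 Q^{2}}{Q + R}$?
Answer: $-10780$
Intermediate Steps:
$o{\left(Q \right)} = \frac{Q + 2 Q^{2}}{-1 + Q}$ ($o{\left(Q \right)} = \frac{Q + 2 Q^{2}}{Q - 1} = \frac{Q + 2 Q^{2}}{-1 + Q}$)
$o{\left(-2 \right)} 5 \left(-4\right) \left(4 \cdot 5 - \frac{3}{4}\right) \left(-14\right) = - \frac{2 \left(1 + 2 \left(-2\right)\right)}{-1 - 2} \cdot 5 \left(-4\right) \left(4 \cdot 5 - \frac{3}{4}\right) \left(-14\right) = - \frac{2 \left(1 - 4\right)}{-3} \cdot 5 \left(-4\right) \left(20 - \frac{3}{4}\right) \left(-14\right) = \left(-2\right) \left(- \frac{1}{3}\right) \left(-3\right) 5 \left(-4\right) \left(20 - \frac{3}{4}\right) \left(-14\right) = \left(-2\right) 5 \left(-4\right) \frac{77}{4} \left(-14\right) = \left(-10\right) \left(-4\right) \frac{77}{4} \left(-14\right) = 40 \cdot \frac{77}{4} \left(-14\right) = 770 \left(-14\right) = -10780$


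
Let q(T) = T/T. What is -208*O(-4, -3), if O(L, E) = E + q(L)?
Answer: 416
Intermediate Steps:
q(T) = 1
O(L, E) = 1 + E (O(L, E) = E + 1 = 1 + E)
-208*O(-4, -3) = -208*(1 - 3) = -208*(-2) = 416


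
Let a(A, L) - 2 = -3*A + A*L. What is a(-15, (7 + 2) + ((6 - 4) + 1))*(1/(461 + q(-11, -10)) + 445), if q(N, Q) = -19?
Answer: -26159903/442 ≈ -59185.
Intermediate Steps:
a(A, L) = 2 - 3*A + A*L (a(A, L) = 2 + (-3*A + A*L) = 2 - 3*A + A*L)
a(-15, (7 + 2) + ((6 - 4) + 1))*(1/(461 + q(-11, -10)) + 445) = (2 - 3*(-15) - 15*((7 + 2) + ((6 - 4) + 1)))*(1/(461 - 19) + 445) = (2 + 45 - 15*(9 + (2 + 1)))*(1/442 + 445) = (2 + 45 - 15*(9 + 3))*(1/442 + 445) = (2 + 45 - 15*12)*(196691/442) = (2 + 45 - 180)*(196691/442) = -133*196691/442 = -26159903/442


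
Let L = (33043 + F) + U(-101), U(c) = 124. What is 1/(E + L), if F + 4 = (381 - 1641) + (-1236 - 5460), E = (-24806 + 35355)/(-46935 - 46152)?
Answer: 93087/2346433460 ≈ 3.9672e-5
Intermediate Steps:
E = -10549/93087 (E = 10549/(-93087) = 10549*(-1/93087) = -10549/93087 ≈ -0.11332)
F = -7960 (F = -4 + ((381 - 1641) + (-1236 - 5460)) = -4 + (-1260 - 6696) = -4 - 7956 = -7960)
L = 25207 (L = (33043 - 7960) + 124 = 25083 + 124 = 25207)
1/(E + L) = 1/(-10549/93087 + 25207) = 1/(2346433460/93087) = 93087/2346433460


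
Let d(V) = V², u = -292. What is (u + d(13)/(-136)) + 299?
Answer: 783/136 ≈ 5.7574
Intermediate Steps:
(u + d(13)/(-136)) + 299 = (-292 + 13²/(-136)) + 299 = (-292 + 169*(-1/136)) + 299 = (-292 - 169/136) + 299 = -39881/136 + 299 = 783/136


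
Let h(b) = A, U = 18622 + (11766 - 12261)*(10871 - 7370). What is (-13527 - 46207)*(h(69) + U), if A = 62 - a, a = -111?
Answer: 102396022800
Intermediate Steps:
U = -1714373 (U = 18622 - 495*3501 = 18622 - 1732995 = -1714373)
A = 173 (A = 62 - 1*(-111) = 62 + 111 = 173)
h(b) = 173
(-13527 - 46207)*(h(69) + U) = (-13527 - 46207)*(173 - 1714373) = -59734*(-1714200) = 102396022800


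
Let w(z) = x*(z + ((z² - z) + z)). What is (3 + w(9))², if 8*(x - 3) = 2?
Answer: 349281/4 ≈ 87320.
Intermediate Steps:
x = 13/4 (x = 3 + (⅛)*2 = 3 + ¼ = 13/4 ≈ 3.2500)
w(z) = 13*z/4 + 13*z²/4 (w(z) = 13*(z + ((z² - z) + z))/4 = 13*(z + z²)/4 = 13*z/4 + 13*z²/4)
(3 + w(9))² = (3 + (13/4)*9*(1 + 9))² = (3 + (13/4)*9*10)² = (3 + 585/2)² = (591/2)² = 349281/4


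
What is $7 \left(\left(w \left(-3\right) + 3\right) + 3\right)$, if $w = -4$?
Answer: $126$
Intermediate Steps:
$7 \left(\left(w \left(-3\right) + 3\right) + 3\right) = 7 \left(\left(\left(-4\right) \left(-3\right) + 3\right) + 3\right) = 7 \left(\left(12 + 3\right) + 3\right) = 7 \left(15 + 3\right) = 7 \cdot 18 = 126$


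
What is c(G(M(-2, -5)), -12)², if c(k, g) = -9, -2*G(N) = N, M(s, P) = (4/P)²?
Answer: 81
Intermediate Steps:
M(s, P) = 16/P²
G(N) = -N/2
c(G(M(-2, -5)), -12)² = (-9)² = 81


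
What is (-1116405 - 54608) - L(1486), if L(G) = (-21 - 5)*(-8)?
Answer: -1171221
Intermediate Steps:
L(G) = 208 (L(G) = -26*(-8) = 208)
(-1116405 - 54608) - L(1486) = (-1116405 - 54608) - 1*208 = -1171013 - 208 = -1171221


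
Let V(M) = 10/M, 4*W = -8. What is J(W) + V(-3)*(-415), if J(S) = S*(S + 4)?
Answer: 4138/3 ≈ 1379.3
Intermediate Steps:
W = -2 (W = (¼)*(-8) = -2)
J(S) = S*(4 + S)
J(W) + V(-3)*(-415) = -2*(4 - 2) + (10/(-3))*(-415) = -2*2 + (10*(-⅓))*(-415) = -4 - 10/3*(-415) = -4 + 4150/3 = 4138/3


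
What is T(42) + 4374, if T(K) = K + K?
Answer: 4458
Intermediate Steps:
T(K) = 2*K
T(42) + 4374 = 2*42 + 4374 = 84 + 4374 = 4458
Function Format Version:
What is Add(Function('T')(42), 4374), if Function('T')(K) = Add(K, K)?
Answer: 4458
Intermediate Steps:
Function('T')(K) = Mul(2, K)
Add(Function('T')(42), 4374) = Add(Mul(2, 42), 4374) = Add(84, 4374) = 4458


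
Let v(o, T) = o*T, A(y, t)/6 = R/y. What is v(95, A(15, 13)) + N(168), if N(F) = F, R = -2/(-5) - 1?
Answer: 726/5 ≈ 145.20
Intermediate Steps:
R = -⅗ (R = -2*(-⅕) - 1 = ⅖ - 1 = -⅗ ≈ -0.60000)
A(y, t) = -18/(5*y) (A(y, t) = 6*(-3/(5*y)) = -18/(5*y))
v(o, T) = T*o
v(95, A(15, 13)) + N(168) = -18/5/15*95 + 168 = -18/5*1/15*95 + 168 = -6/25*95 + 168 = -114/5 + 168 = 726/5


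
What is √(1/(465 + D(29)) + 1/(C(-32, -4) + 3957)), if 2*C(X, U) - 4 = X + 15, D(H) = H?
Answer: √34694602566/3903094 ≈ 0.047722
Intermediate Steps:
C(X, U) = 19/2 + X/2 (C(X, U) = 2 + (X + 15)/2 = 2 + (15 + X)/2 = 2 + (15/2 + X/2) = 19/2 + X/2)
√(1/(465 + D(29)) + 1/(C(-32, -4) + 3957)) = √(1/(465 + 29) + 1/((19/2 + (½)*(-32)) + 3957)) = √(1/494 + 1/((19/2 - 16) + 3957)) = √(1/494 + 1/(-13/2 + 3957)) = √(1/494 + 1/(7901/2)) = √(1/494 + 2/7901) = √(8889/3903094) = √34694602566/3903094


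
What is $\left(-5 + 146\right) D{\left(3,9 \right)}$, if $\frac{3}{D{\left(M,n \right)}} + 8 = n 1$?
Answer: $423$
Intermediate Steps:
$D{\left(M,n \right)} = \frac{3}{-8 + n}$ ($D{\left(M,n \right)} = \frac{3}{-8 + n 1} = \frac{3}{-8 + n}$)
$\left(-5 + 146\right) D{\left(3,9 \right)} = \left(-5 + 146\right) \frac{3}{-8 + 9} = 141 \cdot \frac{3}{1} = 141 \cdot 3 \cdot 1 = 141 \cdot 3 = 423$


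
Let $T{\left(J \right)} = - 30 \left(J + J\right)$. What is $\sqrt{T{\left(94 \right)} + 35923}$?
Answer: $\sqrt{30283} \approx 174.02$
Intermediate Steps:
$T{\left(J \right)} = - 60 J$ ($T{\left(J \right)} = - 30 \cdot 2 J = - 60 J$)
$\sqrt{T{\left(94 \right)} + 35923} = \sqrt{\left(-60\right) 94 + 35923} = \sqrt{-5640 + 35923} = \sqrt{30283}$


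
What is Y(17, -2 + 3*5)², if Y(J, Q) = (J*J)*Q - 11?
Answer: 14032516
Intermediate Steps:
Y(J, Q) = -11 + Q*J² (Y(J, Q) = J²*Q - 11 = Q*J² - 11 = -11 + Q*J²)
Y(17, -2 + 3*5)² = (-11 + (-2 + 3*5)*17²)² = (-11 + (-2 + 15)*289)² = (-11 + 13*289)² = (-11 + 3757)² = 3746² = 14032516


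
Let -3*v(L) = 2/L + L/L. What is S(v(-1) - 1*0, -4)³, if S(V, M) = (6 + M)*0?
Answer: 0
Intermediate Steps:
v(L) = -⅓ - 2/(3*L) (v(L) = -(2/L + L/L)/3 = -(2/L + 1)/3 = -(1 + 2/L)/3 = -⅓ - 2/(3*L))
S(V, M) = 0
S(v(-1) - 1*0, -4)³ = 0³ = 0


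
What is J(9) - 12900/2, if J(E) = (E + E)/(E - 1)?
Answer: -25791/4 ≈ -6447.8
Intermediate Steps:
J(E) = 2*E/(-1 + E) (J(E) = (2*E)/(-1 + E) = 2*E/(-1 + E))
J(9) - 12900/2 = 2*9/(-1 + 9) - 12900/2 = 2*9/8 - 12900/2 = 2*9*(⅛) - 150*43 = 9/4 - 6450 = -25791/4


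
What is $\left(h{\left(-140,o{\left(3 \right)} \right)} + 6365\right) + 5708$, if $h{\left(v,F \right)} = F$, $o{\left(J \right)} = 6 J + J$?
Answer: $12094$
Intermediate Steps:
$o{\left(J \right)} = 7 J$
$\left(h{\left(-140,o{\left(3 \right)} \right)} + 6365\right) + 5708 = \left(7 \cdot 3 + 6365\right) + 5708 = \left(21 + 6365\right) + 5708 = 6386 + 5708 = 12094$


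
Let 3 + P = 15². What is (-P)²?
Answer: 49284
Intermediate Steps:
P = 222 (P = -3 + 15² = -3 + 225 = 222)
(-P)² = (-1*222)² = (-222)² = 49284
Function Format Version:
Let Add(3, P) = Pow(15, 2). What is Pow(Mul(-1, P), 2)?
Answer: 49284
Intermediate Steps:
P = 222 (P = Add(-3, Pow(15, 2)) = Add(-3, 225) = 222)
Pow(Mul(-1, P), 2) = Pow(Mul(-1, 222), 2) = Pow(-222, 2) = 49284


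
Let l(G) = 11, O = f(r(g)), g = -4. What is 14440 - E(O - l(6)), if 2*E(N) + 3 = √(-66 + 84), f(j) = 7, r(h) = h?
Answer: 28883/2 - 3*√2/2 ≈ 14439.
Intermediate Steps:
O = 7
E(N) = -3/2 + 3*√2/2 (E(N) = -3/2 + √(-66 + 84)/2 = -3/2 + √18/2 = -3/2 + (3*√2)/2 = -3/2 + 3*√2/2)
14440 - E(O - l(6)) = 14440 - (-3/2 + 3*√2/2) = 14440 + (3/2 - 3*√2/2) = 28883/2 - 3*√2/2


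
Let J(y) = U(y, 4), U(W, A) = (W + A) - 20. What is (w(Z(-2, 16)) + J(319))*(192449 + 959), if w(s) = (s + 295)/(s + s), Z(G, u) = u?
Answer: 60482308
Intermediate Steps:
U(W, A) = -20 + A + W (U(W, A) = (A + W) - 20 = -20 + A + W)
J(y) = -16 + y (J(y) = -20 + 4 + y = -16 + y)
w(s) = (295 + s)/(2*s) (w(s) = (295 + s)/((2*s)) = (295 + s)*(1/(2*s)) = (295 + s)/(2*s))
(w(Z(-2, 16)) + J(319))*(192449 + 959) = ((1/2)*(295 + 16)/16 + (-16 + 319))*(192449 + 959) = ((1/2)*(1/16)*311 + 303)*193408 = (311/32 + 303)*193408 = (10007/32)*193408 = 60482308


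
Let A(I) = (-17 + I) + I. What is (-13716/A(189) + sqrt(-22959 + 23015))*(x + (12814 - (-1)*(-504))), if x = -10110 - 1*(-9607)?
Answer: -161944812/361 + 23614*sqrt(14) ≈ -3.6025e+5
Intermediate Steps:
x = -503 (x = -10110 + 9607 = -503)
A(I) = -17 + 2*I
(-13716/A(189) + sqrt(-22959 + 23015))*(x + (12814 - (-1)*(-504))) = (-13716/(-17 + 2*189) + sqrt(-22959 + 23015))*(-503 + (12814 - (-1)*(-504))) = (-13716/(-17 + 378) + sqrt(56))*(-503 + (12814 - 1*504)) = (-13716/361 + 2*sqrt(14))*(-503 + (12814 - 504)) = (-13716*1/361 + 2*sqrt(14))*(-503 + 12310) = (-13716/361 + 2*sqrt(14))*11807 = -161944812/361 + 23614*sqrt(14)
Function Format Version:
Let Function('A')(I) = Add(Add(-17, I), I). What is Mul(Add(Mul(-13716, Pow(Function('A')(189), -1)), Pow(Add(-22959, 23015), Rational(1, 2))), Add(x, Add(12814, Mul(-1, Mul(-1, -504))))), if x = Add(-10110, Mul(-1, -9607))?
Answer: Add(Rational(-161944812, 361), Mul(23614, Pow(14, Rational(1, 2)))) ≈ -3.6025e+5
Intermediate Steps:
x = -503 (x = Add(-10110, 9607) = -503)
Function('A')(I) = Add(-17, Mul(2, I))
Mul(Add(Mul(-13716, Pow(Function('A')(189), -1)), Pow(Add(-22959, 23015), Rational(1, 2))), Add(x, Add(12814, Mul(-1, Mul(-1, -504))))) = Mul(Add(Mul(-13716, Pow(Add(-17, Mul(2, 189)), -1)), Pow(Add(-22959, 23015), Rational(1, 2))), Add(-503, Add(12814, Mul(-1, Mul(-1, -504))))) = Mul(Add(Mul(-13716, Pow(Add(-17, 378), -1)), Pow(56, Rational(1, 2))), Add(-503, Add(12814, Mul(-1, 504)))) = Mul(Add(Mul(-13716, Pow(361, -1)), Mul(2, Pow(14, Rational(1, 2)))), Add(-503, Add(12814, -504))) = Mul(Add(Mul(-13716, Rational(1, 361)), Mul(2, Pow(14, Rational(1, 2)))), Add(-503, 12310)) = Mul(Add(Rational(-13716, 361), Mul(2, Pow(14, Rational(1, 2)))), 11807) = Add(Rational(-161944812, 361), Mul(23614, Pow(14, Rational(1, 2))))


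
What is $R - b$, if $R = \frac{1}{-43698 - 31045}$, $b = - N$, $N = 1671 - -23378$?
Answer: $\frac{1872237406}{74743} \approx 25049.0$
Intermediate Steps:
$N = 25049$ ($N = 1671 + 23378 = 25049$)
$b = -25049$ ($b = \left(-1\right) 25049 = -25049$)
$R = - \frac{1}{74743}$ ($R = \frac{1}{-74743} = - \frac{1}{74743} \approx -1.3379 \cdot 10^{-5}$)
$R - b = - \frac{1}{74743} - -25049 = - \frac{1}{74743} + 25049 = \frac{1872237406}{74743}$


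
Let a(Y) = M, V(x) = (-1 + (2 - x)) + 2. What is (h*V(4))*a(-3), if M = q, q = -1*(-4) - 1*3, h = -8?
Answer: 8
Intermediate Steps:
V(x) = 3 - x (V(x) = (1 - x) + 2 = 3 - x)
q = 1 (q = 4 - 3 = 1)
M = 1
a(Y) = 1
(h*V(4))*a(-3) = -8*(3 - 1*4)*1 = -8*(3 - 4)*1 = -8*(-1)*1 = 8*1 = 8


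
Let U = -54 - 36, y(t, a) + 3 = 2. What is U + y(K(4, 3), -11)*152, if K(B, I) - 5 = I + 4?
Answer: -242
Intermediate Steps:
K(B, I) = 9 + I (K(B, I) = 5 + (I + 4) = 5 + (4 + I) = 9 + I)
y(t, a) = -1 (y(t, a) = -3 + 2 = -1)
U = -90
U + y(K(4, 3), -11)*152 = -90 - 1*152 = -90 - 152 = -242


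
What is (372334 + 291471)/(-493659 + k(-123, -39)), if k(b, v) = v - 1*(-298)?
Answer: -132761/98680 ≈ -1.3454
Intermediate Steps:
k(b, v) = 298 + v (k(b, v) = v + 298 = 298 + v)
(372334 + 291471)/(-493659 + k(-123, -39)) = (372334 + 291471)/(-493659 + (298 - 39)) = 663805/(-493659 + 259) = 663805/(-493400) = 663805*(-1/493400) = -132761/98680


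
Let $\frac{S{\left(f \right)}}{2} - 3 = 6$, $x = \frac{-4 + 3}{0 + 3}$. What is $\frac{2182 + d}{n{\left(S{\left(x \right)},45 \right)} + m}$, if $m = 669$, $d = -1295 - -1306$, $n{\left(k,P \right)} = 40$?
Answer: $\frac{2193}{709} \approx 3.0931$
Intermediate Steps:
$x = - \frac{1}{3} \approx -0.33333$
$S{\left(f \right)} = 18$ ($S{\left(f \right)} = 6 + 2 \cdot 6 = 6 + 12 = 18$)
$d = 11$ ($d = -1295 + 1306 = 11$)
$\frac{2182 + d}{n{\left(S{\left(x \right)},45 \right)} + m} = \frac{2182 + 11}{40 + 669} = \frac{2193}{709}$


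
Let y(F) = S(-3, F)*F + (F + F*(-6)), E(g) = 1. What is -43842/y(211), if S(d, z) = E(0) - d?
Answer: 43842/211 ≈ 207.78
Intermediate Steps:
S(d, z) = 1 - d
y(F) = -F (y(F) = (1 - 1*(-3))*F + (F + F*(-6)) = (1 + 3)*F + (F - 6*F) = 4*F - 5*F = -F)
-43842/y(211) = -43842/((-1*211)) = -43842/(-211) = -43842*(-1/211) = 43842/211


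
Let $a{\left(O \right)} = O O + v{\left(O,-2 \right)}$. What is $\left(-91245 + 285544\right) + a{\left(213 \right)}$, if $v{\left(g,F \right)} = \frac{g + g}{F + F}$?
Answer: $\frac{479123}{2} \approx 2.3956 \cdot 10^{5}$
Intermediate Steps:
$v{\left(g,F \right)} = \frac{g}{F}$ ($v{\left(g,F \right)} = \frac{2 g}{2 F} = 2 g \frac{1}{2 F} = \frac{g}{F}$)
$a{\left(O \right)} = O^{2} - \frac{O}{2}$ ($a{\left(O \right)} = O O + \frac{O}{-2} = O^{2} + O \left(- \frac{1}{2}\right) = O^{2} - \frac{O}{2}$)
$\left(-91245 + 285544\right) + a{\left(213 \right)} = \left(-91245 + 285544\right) + 213 \left(- \frac{1}{2} + 213\right) = 194299 + 213 \cdot \frac{425}{2} = 194299 + \frac{90525}{2} = \frac{479123}{2}$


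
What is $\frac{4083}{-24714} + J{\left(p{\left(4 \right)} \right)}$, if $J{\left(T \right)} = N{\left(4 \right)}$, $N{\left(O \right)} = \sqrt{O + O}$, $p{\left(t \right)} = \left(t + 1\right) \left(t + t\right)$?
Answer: $- \frac{1361}{8238} + 2 \sqrt{2} \approx 2.6632$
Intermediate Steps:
$p{\left(t \right)} = 2 t \left(1 + t\right)$ ($p{\left(t \right)} = \left(1 + t\right) 2 t = 2 t \left(1 + t\right)$)
$N{\left(O \right)} = \sqrt{2} \sqrt{O}$ ($N{\left(O \right)} = \sqrt{2 O} = \sqrt{2} \sqrt{O}$)
$J{\left(T \right)} = 2 \sqrt{2}$ ($J{\left(T \right)} = \sqrt{2} \sqrt{4} = \sqrt{2} \cdot 2 = 2 \sqrt{2}$)
$\frac{4083}{-24714} + J{\left(p{\left(4 \right)} \right)} = \frac{4083}{-24714} + 2 \sqrt{2} = 4083 \left(- \frac{1}{24714}\right) + 2 \sqrt{2} = - \frac{1361}{8238} + 2 \sqrt{2}$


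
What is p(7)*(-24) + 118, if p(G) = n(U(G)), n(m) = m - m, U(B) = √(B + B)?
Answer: 118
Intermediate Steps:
U(B) = √2*√B (U(B) = √(2*B) = √2*√B)
n(m) = 0
p(G) = 0
p(7)*(-24) + 118 = 0*(-24) + 118 = 0 + 118 = 118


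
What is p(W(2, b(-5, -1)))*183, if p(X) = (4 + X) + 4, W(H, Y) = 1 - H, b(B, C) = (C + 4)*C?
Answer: 1281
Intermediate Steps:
b(B, C) = C*(4 + C) (b(B, C) = (4 + C)*C = C*(4 + C))
p(X) = 8 + X
p(W(2, b(-5, -1)))*183 = (8 + (1 - 1*2))*183 = (8 + (1 - 2))*183 = (8 - 1)*183 = 7*183 = 1281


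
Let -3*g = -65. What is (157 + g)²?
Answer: 287296/9 ≈ 31922.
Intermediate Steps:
g = 65/3 (g = -⅓*(-65) = 65/3 ≈ 21.667)
(157 + g)² = (157 + 65/3)² = (536/3)² = 287296/9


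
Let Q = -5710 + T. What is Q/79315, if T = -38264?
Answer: -43974/79315 ≈ -0.55442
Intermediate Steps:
Q = -43974 (Q = -5710 - 38264 = -43974)
Q/79315 = -43974/79315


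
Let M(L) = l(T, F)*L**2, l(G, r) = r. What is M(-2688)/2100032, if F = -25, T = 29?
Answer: -2822400/32813 ≈ -86.015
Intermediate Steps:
M(L) = -25*L**2
M(-2688)/2100032 = -25*(-2688)**2/2100032 = -25*7225344*(1/2100032) = -180633600*1/2100032 = -2822400/32813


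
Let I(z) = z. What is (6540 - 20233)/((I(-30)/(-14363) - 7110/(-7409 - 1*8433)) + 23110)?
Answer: -1557843339839/2629260352625 ≈ -0.59250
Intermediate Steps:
(6540 - 20233)/((I(-30)/(-14363) - 7110/(-7409 - 1*8433)) + 23110) = (6540 - 20233)/((-30/(-14363) - 7110/(-7409 - 1*8433)) + 23110) = -13693/((-30*(-1/14363) - 7110/(-7409 - 8433)) + 23110) = -13693/((30/14363 - 7110/(-15842)) + 23110) = -13693/((30/14363 - 7110*(-1/15842)) + 23110) = -13693/((30/14363 + 3555/7921) + 23110) = -13693/(51298095/113769323 + 23110) = -13693/2629260352625/113769323 = -13693*113769323/2629260352625 = -1557843339839/2629260352625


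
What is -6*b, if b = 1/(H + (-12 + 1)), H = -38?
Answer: 6/49 ≈ 0.12245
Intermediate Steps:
b = -1/49 (b = 1/(-38 + (-12 + 1)) = 1/(-38 - 11) = 1/(-49) = -1/49 ≈ -0.020408)
-6*b = -6*(-1/49) = 6/49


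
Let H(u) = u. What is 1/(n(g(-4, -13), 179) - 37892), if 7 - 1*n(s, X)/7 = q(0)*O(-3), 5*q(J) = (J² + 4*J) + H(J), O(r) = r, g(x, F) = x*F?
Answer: -1/37843 ≈ -2.6425e-5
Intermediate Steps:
g(x, F) = F*x
q(J) = J + J²/5 (q(J) = ((J² + 4*J) + J)/5 = (J² + 5*J)/5 = J + J²/5)
n(s, X) = 49 (n(s, X) = 49 - 7*(⅕)*0*(5 + 0)*(-3) = 49 - 7*(⅕)*0*5*(-3) = 49 - 0*(-3) = 49 - 7*0 = 49 + 0 = 49)
1/(n(g(-4, -13), 179) - 37892) = 1/(49 - 37892) = 1/(-37843) = -1/37843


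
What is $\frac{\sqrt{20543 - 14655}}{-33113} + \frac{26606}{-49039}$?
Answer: $- \frac{26606}{49039} - \frac{16 \sqrt{23}}{33113} \approx -0.54486$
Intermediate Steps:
$\frac{\sqrt{20543 - 14655}}{-33113} + \frac{26606}{-49039} = \sqrt{5888} \left(- \frac{1}{33113}\right) + 26606 \left(- \frac{1}{49039}\right) = 16 \sqrt{23} \left(- \frac{1}{33113}\right) - \frac{26606}{49039} = - \frac{16 \sqrt{23}}{33113} - \frac{26606}{49039} = - \frac{26606}{49039} - \frac{16 \sqrt{23}}{33113}$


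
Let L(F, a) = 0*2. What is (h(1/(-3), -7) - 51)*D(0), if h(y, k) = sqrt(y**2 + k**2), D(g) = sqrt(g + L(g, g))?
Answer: 0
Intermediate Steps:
L(F, a) = 0
D(g) = sqrt(g) (D(g) = sqrt(g + 0) = sqrt(g))
h(y, k) = sqrt(k**2 + y**2)
(h(1/(-3), -7) - 51)*D(0) = (sqrt((-7)**2 + (1/(-3))**2) - 51)*sqrt(0) = (sqrt(49 + (-1/3)**2) - 51)*0 = (sqrt(49 + 1/9) - 51)*0 = (sqrt(442/9) - 51)*0 = (sqrt(442)/3 - 51)*0 = (-51 + sqrt(442)/3)*0 = 0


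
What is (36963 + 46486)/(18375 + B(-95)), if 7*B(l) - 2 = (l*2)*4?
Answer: 584143/127867 ≈ 4.5684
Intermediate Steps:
B(l) = 2/7 + 8*l/7 (B(l) = 2/7 + ((l*2)*4)/7 = 2/7 + ((2*l)*4)/7 = 2/7 + (8*l)/7 = 2/7 + 8*l/7)
(36963 + 46486)/(18375 + B(-95)) = (36963 + 46486)/(18375 + (2/7 + (8/7)*(-95))) = 83449/(18375 + (2/7 - 760/7)) = 83449/(18375 - 758/7) = 83449/(127867/7) = 83449*(7/127867) = 584143/127867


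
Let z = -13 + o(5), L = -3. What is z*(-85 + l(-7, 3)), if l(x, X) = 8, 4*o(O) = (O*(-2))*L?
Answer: 847/2 ≈ 423.50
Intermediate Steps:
o(O) = 3*O/2 (o(O) = ((O*(-2))*(-3))/4 = (-2*O*(-3))/4 = (6*O)/4 = 3*O/2)
z = -11/2 (z = -13 + (3/2)*5 = -13 + 15/2 = -11/2 ≈ -5.5000)
z*(-85 + l(-7, 3)) = -11*(-85 + 8)/2 = -11/2*(-77) = 847/2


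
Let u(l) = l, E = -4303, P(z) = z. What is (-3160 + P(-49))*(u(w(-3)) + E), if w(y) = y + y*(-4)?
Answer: 13779446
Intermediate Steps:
w(y) = -3*y (w(y) = y - 4*y = -3*y)
(-3160 + P(-49))*(u(w(-3)) + E) = (-3160 - 49)*(-3*(-3) - 4303) = -3209*(9 - 4303) = -3209*(-4294) = 13779446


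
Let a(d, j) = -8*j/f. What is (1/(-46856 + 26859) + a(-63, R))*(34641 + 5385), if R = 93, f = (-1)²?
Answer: -595497581994/19997 ≈ -2.9779e+7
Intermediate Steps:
f = 1
a(d, j) = -8*j (a(d, j) = -8*j/1 = -8*j)
(1/(-46856 + 26859) + a(-63, R))*(34641 + 5385) = (1/(-46856 + 26859) - 8*93)*(34641 + 5385) = (1/(-19997) - 744)*40026 = (-1/19997 - 744)*40026 = -14877769/19997*40026 = -595497581994/19997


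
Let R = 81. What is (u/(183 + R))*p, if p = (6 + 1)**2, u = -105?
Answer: -1715/88 ≈ -19.489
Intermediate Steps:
p = 49 (p = 7**2 = 49)
(u/(183 + R))*p = (-105/(183 + 81))*49 = (-105/264)*49 = ((1/264)*(-105))*49 = -35/88*49 = -1715/88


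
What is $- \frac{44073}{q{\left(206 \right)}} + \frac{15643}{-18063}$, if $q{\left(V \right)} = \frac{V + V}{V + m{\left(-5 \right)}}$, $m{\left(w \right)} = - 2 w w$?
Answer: $- \frac{31049144590}{1860489} \approx -16689.0$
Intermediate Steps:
$m{\left(w \right)} = - 2 w^{2}$
$q{\left(V \right)} = \frac{2 V}{-50 + V}$ ($q{\left(V \right)} = \frac{V + V}{V - 2 \left(-5\right)^{2}} = \frac{2 V}{V - 50} = \frac{2 V}{-50 + V}$)
$- \frac{44073}{q{\left(206 \right)}} + \frac{15643}{-18063} = - \frac{44073}{2 \cdot 206 \frac{1}{-50 + 206}} + \frac{15643}{-18063} = - \frac{44073}{2 \cdot 206 \cdot \frac{1}{156}} + 15643 \left(- \frac{1}{18063}\right) = - \frac{44073}{2 \cdot 206 \cdot \frac{1}{156}} - \frac{15643}{18063} = - \frac{44073}{\frac{103}{39}} - \frac{15643}{18063} = \left(-44073\right) \frac{39}{103} - \frac{15643}{18063} = - \frac{1718847}{103} - \frac{15643}{18063} = - \frac{31049144590}{1860489}$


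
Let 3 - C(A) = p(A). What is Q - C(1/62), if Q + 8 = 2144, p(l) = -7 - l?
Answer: 131811/62 ≈ 2126.0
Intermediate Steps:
C(A) = 10 + A (C(A) = 3 - (-7 - A) = 3 + (7 + A) = 10 + A)
Q = 2136 (Q = -8 + 2144 = 2136)
Q - C(1/62) = 2136 - (10 + 1/62) = 2136 - 1*621/62 = 2136 - 621/62 = 131811/62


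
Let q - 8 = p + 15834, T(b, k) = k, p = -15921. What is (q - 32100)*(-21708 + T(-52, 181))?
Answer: 692717333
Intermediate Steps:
q = -79 (q = 8 + (-15921 + 15834) = 8 - 87 = -79)
(q - 32100)*(-21708 + T(-52, 181)) = (-79 - 32100)*(-21708 + 181) = -32179*(-21527) = 692717333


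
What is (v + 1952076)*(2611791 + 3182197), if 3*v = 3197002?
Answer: 52454305981240/3 ≈ 1.7485e+13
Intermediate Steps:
v = 3197002/3 (v = (1/3)*3197002 = 3197002/3 ≈ 1.0657e+6)
(v + 1952076)*(2611791 + 3182197) = (3197002/3 + 1952076)*(2611791 + 3182197) = (9053230/3)*5793988 = 52454305981240/3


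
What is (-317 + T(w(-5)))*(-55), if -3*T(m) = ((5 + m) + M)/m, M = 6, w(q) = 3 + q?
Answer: 34705/2 ≈ 17353.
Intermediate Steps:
T(m) = -(11 + m)/(3*m) (T(m) = -((5 + m) + 6)/(3*m) = -(11 + m)/(3*m))
(-317 + T(w(-5)))*(-55) = (-317 + (-11 - (3 - 5))/(3*(3 - 5)))*(-55) = (-317 + (1/3)*(-11 - 1*(-2))/(-2))*(-55) = (-317 + (1/3)*(-1/2)*(-11 + 2))*(-55) = (-317 + (1/3)*(-1/2)*(-9))*(-55) = (-317 + 3/2)*(-55) = -631/2*(-55) = 34705/2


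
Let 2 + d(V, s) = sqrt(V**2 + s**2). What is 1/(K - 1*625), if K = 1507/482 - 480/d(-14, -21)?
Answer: -30558806266/19032099973779 + 260202880*sqrt(13)/19032099973779 ≈ -0.0015564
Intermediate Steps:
d(V, s) = -2 + sqrt(V**2 + s**2)
K = 1507/482 - 480/(-2 + 7*sqrt(13)) (K = 1507/482 - 480/(-2 + sqrt((-14)**2 + (-21)**2)) = 1507*(1/482) - 480/(-2 + sqrt(196 + 441)) = 1507/482 - 480/(-2 + sqrt(637)) = 1507/482 - 480/(-2 + 7*sqrt(13)) ≈ -17.529)
1/(K - 1*625) = 1/((163737/101702 - 1120*sqrt(13)/211) - 1*625) = 1/((163737/101702 - 1120*sqrt(13)/211) - 625) = 1/(-63400013/101702 - 1120*sqrt(13)/211)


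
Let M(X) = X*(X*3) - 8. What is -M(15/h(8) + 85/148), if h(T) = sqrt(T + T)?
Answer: -65848/1369 ≈ -48.099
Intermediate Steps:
h(T) = sqrt(2)*sqrt(T) (h(T) = sqrt(2*T) = sqrt(2)*sqrt(T))
M(X) = -8 + 3*X**2 (M(X) = X*(3*X) - 8 = 3*X**2 - 8 = -8 + 3*X**2)
-M(15/h(8) + 85/148) = -(-8 + 3*(15/((sqrt(2)*sqrt(8))) + 85/148)**2) = -(-8 + 3*(15/((sqrt(2)*(2*sqrt(2)))) + 85*(1/148))**2) = -(-8 + 3*(15/4 + 85/148)**2) = -(-8 + 3*(160/37)**2) = -(-8 + 3*(25600/1369)) = -(-8 + 76800/1369) = -1*65848/1369 = -65848/1369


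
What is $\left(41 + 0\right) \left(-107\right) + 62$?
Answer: $-4325$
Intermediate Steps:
$\left(41 + 0\right) \left(-107\right) + 62 = 41 \left(-107\right) + 62 = -4387 + 62 = -4325$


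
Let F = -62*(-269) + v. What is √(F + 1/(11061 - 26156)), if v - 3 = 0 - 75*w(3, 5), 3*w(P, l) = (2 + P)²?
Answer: 7*√74663356945/15095 ≈ 126.71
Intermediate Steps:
w(P, l) = (2 + P)²/3
v = -622 (v = 3 + (0 - 25*(2 + 3)²) = 3 + (0 - 25*5²) = 3 + (0 - 25*25) = 3 + (0 - 75*25/3) = 3 + (0 - 625) = 3 - 625 = -622)
F = 16056 (F = -62*(-269) - 622 = 16678 - 622 = 16056)
√(F + 1/(11061 - 26156)) = √(16056 + 1/(11061 - 26156)) = √(16056 + 1/(-15095)) = √(16056 - 1/15095) = √(242365319/15095) = 7*√74663356945/15095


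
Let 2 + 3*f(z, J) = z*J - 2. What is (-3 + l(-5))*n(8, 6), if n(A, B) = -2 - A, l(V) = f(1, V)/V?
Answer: 24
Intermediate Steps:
f(z, J) = -4/3 + J*z/3 (f(z, J) = -⅔ + (z*J - 2)/3 = -⅔ + (J*z - 2)/3 = -⅔ + (-2 + J*z)/3 = -⅔ + (-⅔ + J*z/3) = -4/3 + J*z/3)
l(V) = (-4/3 + V/3)/V (l(V) = (-4/3 + (⅓)*V*1)/V = (-4/3 + V/3)/V)
(-3 + l(-5))*n(8, 6) = (-3 + (⅓)*(-4 - 5)/(-5))*(-2 - 1*8) = (-3 + (⅓)*(-⅕)*(-9))*(-2 - 8) = (-3 + ⅗)*(-10) = -12/5*(-10) = 24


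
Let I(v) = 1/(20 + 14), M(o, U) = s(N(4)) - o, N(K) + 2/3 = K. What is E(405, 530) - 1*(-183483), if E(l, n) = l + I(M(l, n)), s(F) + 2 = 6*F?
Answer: 6252193/34 ≈ 1.8389e+5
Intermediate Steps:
N(K) = -⅔ + K
s(F) = -2 + 6*F
M(o, U) = 18 - o (M(o, U) = (-2 + 6*(-⅔ + 4)) - o = (-2 + 6*(10/3)) - o = (-2 + 20) - o = 18 - o)
I(v) = 1/34
E(l, n) = 1/34 + l (E(l, n) = l + 1/34 = 1/34 + l)
E(405, 530) - 1*(-183483) = (1/34 + 405) - 1*(-183483) = 13771/34 + 183483 = 6252193/34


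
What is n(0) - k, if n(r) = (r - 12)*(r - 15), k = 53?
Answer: 127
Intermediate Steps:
n(r) = (-15 + r)*(-12 + r) (n(r) = (-12 + r)*(-15 + r) = (-15 + r)*(-12 + r))
n(0) - k = (180 + 0² - 27*0) - 1*53 = (180 + 0 + 0) - 53 = 180 - 53 = 127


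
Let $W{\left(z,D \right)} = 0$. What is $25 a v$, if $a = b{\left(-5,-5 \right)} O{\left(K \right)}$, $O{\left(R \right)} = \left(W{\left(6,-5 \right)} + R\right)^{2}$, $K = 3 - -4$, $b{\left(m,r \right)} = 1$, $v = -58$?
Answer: $-71050$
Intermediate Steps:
$K = 7$ ($K = 3 + 4 = 7$)
$O{\left(R \right)} = R^{2}$ ($O{\left(R \right)} = \left(0 + R\right)^{2} = R^{2}$)
$a = 49$ ($a = 1 \cdot 7^{2} = 1 \cdot 49 = 49$)
$25 a v = 25 \cdot 49 \left(-58\right) = 1225 \left(-58\right) = -71050$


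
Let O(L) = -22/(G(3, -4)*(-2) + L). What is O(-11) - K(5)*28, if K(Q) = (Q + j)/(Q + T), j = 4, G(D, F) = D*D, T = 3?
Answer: -1783/58 ≈ -30.741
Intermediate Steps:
G(D, F) = D²
O(L) = -22/(-18 + L) (O(L) = -22/(3²*(-2) + L) = -22/(9*(-2) + L) = -22/(-18 + L))
K(Q) = (4 + Q)/(3 + Q) (K(Q) = (Q + 4)/(Q + 3) = (4 + Q)/(3 + Q))
O(-11) - K(5)*28 = -22/(-18 - 11) - (4 + 5)/(3 + 5)*28 = -22/(-29) - 9/8*28 = -22*(-1/29) - (⅛)*9*28 = 22/29 - 9*28/8 = 22/29 - 1*63/2 = 22/29 - 63/2 = -1783/58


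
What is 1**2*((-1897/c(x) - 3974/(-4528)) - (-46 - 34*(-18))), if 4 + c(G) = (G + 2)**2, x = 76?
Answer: -972908971/1720640 ≈ -565.43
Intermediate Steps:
c(G) = -4 + (2 + G)**2 (c(G) = -4 + (G + 2)**2 = -4 + (2 + G)**2)
1**2*((-1897/c(x) - 3974/(-4528)) - (-46 - 34*(-18))) = 1**2*((-1897*1/(76*(4 + 76)) - 3974/(-4528)) - (-46 - 34*(-18))) = 1*((-1897/(76*80) - 3974*(-1/4528)) - (-46 + 612)) = 1*((-1897/6080 + 1987/2264) - 1*566) = 1*((-1897*1/6080 + 1987/2264) - 566) = 1*((-1897/6080 + 1987/2264) - 566) = 1*(973269/1720640 - 566) = 1*(-972908971/1720640) = -972908971/1720640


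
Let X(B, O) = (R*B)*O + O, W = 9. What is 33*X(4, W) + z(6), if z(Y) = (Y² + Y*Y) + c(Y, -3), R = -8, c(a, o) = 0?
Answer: -9135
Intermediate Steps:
z(Y) = 2*Y² (z(Y) = (Y² + Y*Y) + 0 = (Y² + Y²) + 0 = 2*Y² + 0 = 2*Y²)
X(B, O) = O - 8*B*O (X(B, O) = (-8*B)*O + O = -8*B*O + O = O - 8*B*O)
33*X(4, W) + z(6) = 33*(9*(1 - 8*4)) + 2*6² = 33*(9*(1 - 32)) + 2*36 = 33*(9*(-31)) + 72 = 33*(-279) + 72 = -9207 + 72 = -9135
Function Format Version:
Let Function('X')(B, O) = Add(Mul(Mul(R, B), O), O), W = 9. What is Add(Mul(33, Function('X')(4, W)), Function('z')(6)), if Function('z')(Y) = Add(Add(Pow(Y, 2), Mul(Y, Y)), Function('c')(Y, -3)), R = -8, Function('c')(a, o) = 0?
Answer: -9135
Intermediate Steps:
Function('z')(Y) = Mul(2, Pow(Y, 2)) (Function('z')(Y) = Add(Add(Pow(Y, 2), Mul(Y, Y)), 0) = Add(Add(Pow(Y, 2), Pow(Y, 2)), 0) = Add(Mul(2, Pow(Y, 2)), 0) = Mul(2, Pow(Y, 2)))
Function('X')(B, O) = Add(O, Mul(-8, B, O)) (Function('X')(B, O) = Add(Mul(Mul(-8, B), O), O) = Add(Mul(-8, B, O), O) = Add(O, Mul(-8, B, O)))
Add(Mul(33, Function('X')(4, W)), Function('z')(6)) = Add(Mul(33, Mul(9, Add(1, Mul(-8, 4)))), Mul(2, Pow(6, 2))) = Add(Mul(33, Mul(9, Add(1, -32))), Mul(2, 36)) = Add(Mul(33, Mul(9, -31)), 72) = Add(Mul(33, -279), 72) = Add(-9207, 72) = -9135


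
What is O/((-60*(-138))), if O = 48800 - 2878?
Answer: 22961/4140 ≈ 5.5461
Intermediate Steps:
O = 45922
O/((-60*(-138))) = 45922/((-60*(-138))) = 45922/8280 = 45922*(1/8280) = 22961/4140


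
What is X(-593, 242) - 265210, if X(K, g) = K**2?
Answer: 86439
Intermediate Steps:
X(-593, 242) - 265210 = (-593)**2 - 265210 = 351649 - 265210 = 86439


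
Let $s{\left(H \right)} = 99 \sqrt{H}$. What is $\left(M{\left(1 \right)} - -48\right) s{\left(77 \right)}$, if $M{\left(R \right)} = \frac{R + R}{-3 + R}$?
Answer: $4653 \sqrt{77} \approx 40830.0$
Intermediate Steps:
$M{\left(R \right)} = \frac{2 R}{-3 + R}$
$\left(M{\left(1 \right)} - -48\right) s{\left(77 \right)} = \left(2 \cdot 1 \frac{1}{-3 + 1} - -48\right) 99 \sqrt{77} = \left(2 \cdot 1 \frac{1}{-2} + 48\right) 99 \sqrt{77} = \left(2 \cdot 1 \left(- \frac{1}{2}\right) + 48\right) 99 \sqrt{77} = \left(-1 + 48\right) 99 \sqrt{77} = 47 \cdot 99 \sqrt{77} = 4653 \sqrt{77}$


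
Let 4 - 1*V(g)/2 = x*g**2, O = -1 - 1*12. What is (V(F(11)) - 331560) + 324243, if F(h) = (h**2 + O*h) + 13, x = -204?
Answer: 25739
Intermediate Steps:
O = -13 (O = -1 - 12 = -13)
F(h) = 13 + h**2 - 13*h (F(h) = (h**2 - 13*h) + 13 = 13 + h**2 - 13*h)
V(g) = 8 + 408*g**2 (V(g) = 8 - (-408)*g**2 = 8 + 408*g**2)
(V(F(11)) - 331560) + 324243 = ((8 + 408*(13 + 11**2 - 13*11)**2) - 331560) + 324243 = ((8 + 408*(13 + 121 - 143)**2) - 331560) + 324243 = ((8 + 408*(-9)**2) - 331560) + 324243 = ((8 + 408*81) - 331560) + 324243 = ((8 + 33048) - 331560) + 324243 = (33056 - 331560) + 324243 = -298504 + 324243 = 25739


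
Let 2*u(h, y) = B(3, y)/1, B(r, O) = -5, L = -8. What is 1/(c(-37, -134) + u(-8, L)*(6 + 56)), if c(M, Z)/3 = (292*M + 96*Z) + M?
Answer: -1/71270 ≈ -1.4031e-5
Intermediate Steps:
u(h, y) = -5/2 (u(h, y) = (-5/1)/2 = (-5*1)/2 = (½)*(-5) = -5/2)
c(M, Z) = 288*Z + 879*M (c(M, Z) = 3*((292*M + 96*Z) + M) = 3*((96*Z + 292*M) + M) = 3*(96*Z + 293*M) = 288*Z + 879*M)
1/(c(-37, -134) + u(-8, L)*(6 + 56)) = 1/((288*(-134) + 879*(-37)) - 5*(6 + 56)/2) = 1/((-38592 - 32523) - 5/2*62) = 1/(-71115 - 155) = 1/(-71270) = -1/71270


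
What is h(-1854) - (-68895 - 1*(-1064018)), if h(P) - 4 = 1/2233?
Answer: -2222100726/2233 ≈ -9.9512e+5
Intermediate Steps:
h(P) = 8933/2233 (h(P) = 4 + 1/2233 = 8933/2233)
h(-1854) - (-68895 - 1*(-1064018)) = 8933/2233 - (-68895 - 1*(-1064018)) = 8933/2233 - (-68895 + 1064018) = 8933/2233 - 1*995123 = 8933/2233 - 995123 = -2222100726/2233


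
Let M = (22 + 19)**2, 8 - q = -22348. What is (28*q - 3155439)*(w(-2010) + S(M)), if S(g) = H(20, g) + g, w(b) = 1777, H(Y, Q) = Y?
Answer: -8797500138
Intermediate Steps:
q = 22356 (q = 8 - 1*(-22348) = 8 + 22348 = 22356)
M = 1681 (M = 41**2 = 1681)
S(g) = 20 + g
(28*q - 3155439)*(w(-2010) + S(M)) = (28*22356 - 3155439)*(1777 + (20 + 1681)) = (625968 - 3155439)*(1777 + 1701) = -2529471*3478 = -8797500138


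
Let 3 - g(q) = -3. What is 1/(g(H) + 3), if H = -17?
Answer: ⅑ ≈ 0.11111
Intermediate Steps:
g(q) = 6 (g(q) = 3 - 1*(-3) = 3 + 3 = 6)
1/(g(H) + 3) = 1/(6 + 3) = 1/9 = ⅑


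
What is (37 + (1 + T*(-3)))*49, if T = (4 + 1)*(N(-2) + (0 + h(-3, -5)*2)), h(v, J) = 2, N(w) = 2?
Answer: -2548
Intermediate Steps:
T = 30 (T = (4 + 1)*(2 + (0 + 2*2)) = 5*(2 + (0 + 4)) = 5*(2 + 4) = 5*6 = 30)
(37 + (1 + T*(-3)))*49 = (37 + (1 + 30*(-3)))*49 = (37 + (1 - 90))*49 = (37 - 89)*49 = -52*49 = -2548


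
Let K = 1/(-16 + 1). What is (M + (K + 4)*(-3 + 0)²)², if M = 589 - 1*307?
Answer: 2518569/25 ≈ 1.0074e+5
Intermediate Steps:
K = -1/15 (K = 1/(-15) = -1/15 ≈ -0.066667)
M = 282 (M = 589 - 307 = 282)
(M + (K + 4)*(-3 + 0)²)² = (282 + (-1/15 + 4)*(-3 + 0)²)² = (282 + (59/15)*(-3)²)² = (282 + (59/15)*9)² = (282 + 177/5)² = (1587/5)² = 2518569/25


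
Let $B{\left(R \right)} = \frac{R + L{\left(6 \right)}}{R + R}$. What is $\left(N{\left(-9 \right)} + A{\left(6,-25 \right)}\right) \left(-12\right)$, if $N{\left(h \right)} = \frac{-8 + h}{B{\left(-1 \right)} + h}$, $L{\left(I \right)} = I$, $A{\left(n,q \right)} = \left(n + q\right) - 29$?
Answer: $\frac{12840}{23} \approx 558.26$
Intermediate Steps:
$A{\left(n,q \right)} = -29 + n + q$
$B{\left(R \right)} = \frac{6 + R}{2 R}$ ($B{\left(R \right)} = \frac{R + 6}{R + R} = \frac{6 + R}{2 R}$)
$N{\left(h \right)} = \frac{-8 + h}{- \frac{5}{2} + h}$ ($N{\left(h \right)} = \frac{-8 + h}{\frac{6 - 1}{2 \left(-1\right)} + h} = \frac{-8 + h}{\frac{1}{2} \left(-1\right) 5 + h} = \frac{-8 + h}{- \frac{5}{2} + h}$)
$\left(N{\left(-9 \right)} + A{\left(6,-25 \right)}\right) \left(-12\right) = \left(\frac{2 \left(-8 - 9\right)}{-5 + 2 \left(-9\right)} - 48\right) \left(-12\right) = \left(2 \frac{1}{-5 - 18} \left(-17\right) - 48\right) \left(-12\right) = \left(2 \frac{1}{-23} \left(-17\right) - 48\right) \left(-12\right) = \left(2 \left(- \frac{1}{23}\right) \left(-17\right) - 48\right) \left(-12\right) = \left(\frac{34}{23} - 48\right) \left(-12\right) = \left(- \frac{1070}{23}\right) \left(-12\right) = \frac{12840}{23}$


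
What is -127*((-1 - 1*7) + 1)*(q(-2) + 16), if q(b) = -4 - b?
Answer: 12446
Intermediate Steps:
-127*((-1 - 1*7) + 1)*(q(-2) + 16) = -127*((-1 - 1*7) + 1)*((-4 - 1*(-2)) + 16) = -127*((-1 - 7) + 1)*((-4 + 2) + 16) = -127*(-8 + 1)*(-2 + 16) = -(-889)*14 = -127*(-98) = 12446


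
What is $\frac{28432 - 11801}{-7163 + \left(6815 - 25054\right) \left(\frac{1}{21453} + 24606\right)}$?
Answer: $- \frac{356784843}{9628020541880} \approx -3.7057 \cdot 10^{-5}$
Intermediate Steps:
$\frac{28432 - 11801}{-7163 + \left(6815 - 25054\right) \left(\frac{1}{21453} + 24606\right)} = \frac{16631}{-7163 - 18239 \left(\frac{1}{21453} + 24606\right)} = \frac{16631}{-7163 - \frac{9627866874041}{21453}} = \frac{16631}{- \frac{9628020541880}{21453}} = 16631 \left(- \frac{21453}{9628020541880}\right) = - \frac{356784843}{9628020541880}$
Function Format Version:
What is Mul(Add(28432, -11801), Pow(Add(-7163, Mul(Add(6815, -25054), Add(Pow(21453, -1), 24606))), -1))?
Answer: Rational(-356784843, 9628020541880) ≈ -3.7057e-5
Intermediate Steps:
Mul(Add(28432, -11801), Pow(Add(-7163, Mul(Add(6815, -25054), Add(Pow(21453, -1), 24606))), -1)) = Mul(16631, Pow(Add(-7163, Mul(-18239, Add(Rational(1, 21453), 24606))), -1)) = Mul(16631, Pow(Add(-7163, Mul(-18239, Rational(527872519, 21453))), -1)) = Mul(16631, Pow(Add(-7163, Rational(-9627866874041, 21453)), -1)) = Mul(16631, Pow(Rational(-9628020541880, 21453), -1)) = Mul(16631, Rational(-21453, 9628020541880)) = Rational(-356784843, 9628020541880)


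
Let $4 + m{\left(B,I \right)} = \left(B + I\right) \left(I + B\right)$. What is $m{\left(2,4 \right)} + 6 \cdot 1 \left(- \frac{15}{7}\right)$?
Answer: $\frac{134}{7} \approx 19.143$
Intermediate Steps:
$m{\left(B,I \right)} = -4 + \left(B + I\right)^{2}$ ($m{\left(B,I \right)} = -4 + \left(B + I\right) \left(I + B\right) = -4 + \left(B + I\right) \left(B + I\right) = -4 + \left(B + I\right)^{2}$)
$m{\left(2,4 \right)} + 6 \cdot 1 \left(- \frac{15}{7}\right) = \left(-4 + \left(2 + 4\right)^{2}\right) + 6 \cdot 1 \left(- \frac{15}{7}\right) = \left(-4 + 6^{2}\right) + 6 \left(\left(-15\right) \frac{1}{7}\right) = \left(-4 + 36\right) + 6 \left(- \frac{15}{7}\right) = 32 - \frac{90}{7} = \frac{134}{7}$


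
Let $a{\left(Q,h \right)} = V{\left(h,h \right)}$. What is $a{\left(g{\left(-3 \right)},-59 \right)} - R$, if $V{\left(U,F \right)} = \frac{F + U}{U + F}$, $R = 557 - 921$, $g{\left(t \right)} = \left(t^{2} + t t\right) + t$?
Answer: $365$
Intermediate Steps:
$g{\left(t \right)} = t + 2 t^{2}$ ($g{\left(t \right)} = \left(t^{2} + t^{2}\right) + t = 2 t^{2} + t = t + 2 t^{2}$)
$R = -364$ ($R = 557 - 921 = -364$)
$V{\left(U,F \right)} = 1$ ($V{\left(U,F \right)} = \frac{F + U}{F + U} = 1$)
$a{\left(Q,h \right)} = 1$
$a{\left(g{\left(-3 \right)},-59 \right)} - R = 1 - -364 = 1 + 364 = 365$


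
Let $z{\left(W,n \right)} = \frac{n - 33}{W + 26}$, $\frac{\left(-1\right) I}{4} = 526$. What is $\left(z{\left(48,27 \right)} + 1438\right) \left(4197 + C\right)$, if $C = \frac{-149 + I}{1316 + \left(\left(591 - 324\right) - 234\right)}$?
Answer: $\frac{301102378500}{49913} \approx 6.0325 \cdot 10^{6}$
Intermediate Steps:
$I = -2104$ ($I = \left(-4\right) 526 = -2104$)
$z{\left(W,n \right)} = \frac{-33 + n}{26 + W}$
$C = - \frac{2253}{1349}$ ($C = \frac{-149 - 2104}{1316 + \left(\left(591 - 324\right) - 234\right)} = - \frac{2253}{1316 + \left(267 - 234\right)} = - \frac{2253}{1316 + 33} = - \frac{2253}{1349} \approx -1.6701$)
$\left(z{\left(48,27 \right)} + 1438\right) \left(4197 + C\right) = \left(\frac{-33 + 27}{26 + 48} + 1438\right) \left(4197 - \frac{2253}{1349}\right) = \left(\frac{1}{74} \left(-6\right) + 1438\right) \frac{5659500}{1349} = \left(- \frac{3}{37} + 1438\right) \frac{5659500}{1349} = \frac{53203}{37} \cdot \frac{5659500}{1349} = \frac{301102378500}{49913}$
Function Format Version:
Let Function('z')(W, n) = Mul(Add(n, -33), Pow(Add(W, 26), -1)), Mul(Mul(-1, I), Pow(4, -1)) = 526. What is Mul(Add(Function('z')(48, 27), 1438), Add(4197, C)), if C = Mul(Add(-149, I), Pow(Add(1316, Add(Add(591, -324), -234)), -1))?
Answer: Rational(301102378500, 49913) ≈ 6.0325e+6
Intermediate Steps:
I = -2104 (I = Mul(-4, 526) = -2104)
Function('z')(W, n) = Mul(Pow(Add(26, W), -1), Add(-33, n)) (Function('z')(W, n) = Mul(Add(-33, n), Pow(Add(26, W), -1)) = Mul(Pow(Add(26, W), -1), Add(-33, n)))
C = Rational(-2253, 1349) (C = Mul(Add(-149, -2104), Pow(Add(1316, Add(Add(591, -324), -234)), -1)) = Mul(-2253, Pow(Add(1316, Add(267, -234)), -1)) = Mul(-2253, Pow(Add(1316, 33), -1)) = Mul(-2253, Pow(1349, -1)) = Mul(-2253, Rational(1, 1349)) = Rational(-2253, 1349) ≈ -1.6701)
Mul(Add(Function('z')(48, 27), 1438), Add(4197, C)) = Mul(Add(Mul(Pow(Add(26, 48), -1), Add(-33, 27)), 1438), Add(4197, Rational(-2253, 1349))) = Mul(Add(Mul(Pow(74, -1), -6), 1438), Rational(5659500, 1349)) = Mul(Add(Mul(Rational(1, 74), -6), 1438), Rational(5659500, 1349)) = Mul(Add(Rational(-3, 37), 1438), Rational(5659500, 1349)) = Mul(Rational(53203, 37), Rational(5659500, 1349)) = Rational(301102378500, 49913)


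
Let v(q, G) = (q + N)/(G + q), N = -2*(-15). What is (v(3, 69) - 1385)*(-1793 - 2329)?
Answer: 22828323/4 ≈ 5.7071e+6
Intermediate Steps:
N = 30
v(q, G) = (30 + q)/(G + q) (v(q, G) = (q + 30)/(G + q) = (30 + q)/(G + q))
(v(3, 69) - 1385)*(-1793 - 2329) = ((30 + 3)/(69 + 3) - 1385)*(-1793 - 2329) = (33/72 - 1385)*(-4122) = ((1/72)*33 - 1385)*(-4122) = (11/24 - 1385)*(-4122) = -33229/24*(-4122) = 22828323/4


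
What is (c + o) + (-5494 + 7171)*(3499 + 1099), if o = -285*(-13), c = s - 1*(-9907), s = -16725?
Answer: 7707733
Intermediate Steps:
c = -6818 (c = -16725 - 1*(-9907) = -16725 + 9907 = -6818)
o = 3705
(c + o) + (-5494 + 7171)*(3499 + 1099) = (-6818 + 3705) + (-5494 + 7171)*(3499 + 1099) = -3113 + 1677*4598 = -3113 + 7710846 = 7707733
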